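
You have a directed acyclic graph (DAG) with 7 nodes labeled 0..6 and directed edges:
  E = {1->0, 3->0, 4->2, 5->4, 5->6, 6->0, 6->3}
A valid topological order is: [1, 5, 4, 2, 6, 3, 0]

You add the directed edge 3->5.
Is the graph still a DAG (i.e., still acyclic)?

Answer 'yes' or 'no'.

Given toposort: [1, 5, 4, 2, 6, 3, 0]
Position of 3: index 5; position of 5: index 1
New edge 3->5: backward (u after v in old order)
Backward edge: old toposort is now invalid. Check if this creates a cycle.
Does 5 already reach 3? Reachable from 5: [0, 2, 3, 4, 5, 6]. YES -> cycle!
Still a DAG? no

Answer: no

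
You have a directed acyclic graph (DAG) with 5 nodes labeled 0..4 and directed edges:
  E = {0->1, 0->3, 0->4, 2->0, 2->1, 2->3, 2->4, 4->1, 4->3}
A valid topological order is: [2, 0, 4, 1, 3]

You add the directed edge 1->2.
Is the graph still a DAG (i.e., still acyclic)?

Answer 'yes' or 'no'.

Given toposort: [2, 0, 4, 1, 3]
Position of 1: index 3; position of 2: index 0
New edge 1->2: backward (u after v in old order)
Backward edge: old toposort is now invalid. Check if this creates a cycle.
Does 2 already reach 1? Reachable from 2: [0, 1, 2, 3, 4]. YES -> cycle!
Still a DAG? no

Answer: no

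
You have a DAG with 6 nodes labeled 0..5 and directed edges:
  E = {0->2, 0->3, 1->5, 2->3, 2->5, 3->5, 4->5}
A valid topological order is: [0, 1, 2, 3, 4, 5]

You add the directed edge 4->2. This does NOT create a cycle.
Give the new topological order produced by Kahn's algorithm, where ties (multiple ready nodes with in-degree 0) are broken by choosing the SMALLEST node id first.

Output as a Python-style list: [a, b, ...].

Answer: [0, 1, 4, 2, 3, 5]

Derivation:
Old toposort: [0, 1, 2, 3, 4, 5]
Added edge: 4->2
Position of 4 (4) > position of 2 (2). Must reorder: 4 must now come before 2.
Run Kahn's algorithm (break ties by smallest node id):
  initial in-degrees: [0, 0, 2, 2, 0, 4]
  ready (indeg=0): [0, 1, 4]
  pop 0: indeg[2]->1; indeg[3]->1 | ready=[1, 4] | order so far=[0]
  pop 1: indeg[5]->3 | ready=[4] | order so far=[0, 1]
  pop 4: indeg[2]->0; indeg[5]->2 | ready=[2] | order so far=[0, 1, 4]
  pop 2: indeg[3]->0; indeg[5]->1 | ready=[3] | order so far=[0, 1, 4, 2]
  pop 3: indeg[5]->0 | ready=[5] | order so far=[0, 1, 4, 2, 3]
  pop 5: no out-edges | ready=[] | order so far=[0, 1, 4, 2, 3, 5]
  Result: [0, 1, 4, 2, 3, 5]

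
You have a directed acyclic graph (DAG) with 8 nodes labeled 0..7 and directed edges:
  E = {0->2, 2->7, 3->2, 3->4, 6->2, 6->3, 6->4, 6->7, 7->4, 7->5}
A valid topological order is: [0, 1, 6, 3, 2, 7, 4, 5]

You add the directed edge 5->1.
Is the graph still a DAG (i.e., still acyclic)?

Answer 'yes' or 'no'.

Answer: yes

Derivation:
Given toposort: [0, 1, 6, 3, 2, 7, 4, 5]
Position of 5: index 7; position of 1: index 1
New edge 5->1: backward (u after v in old order)
Backward edge: old toposort is now invalid. Check if this creates a cycle.
Does 1 already reach 5? Reachable from 1: [1]. NO -> still a DAG (reorder needed).
Still a DAG? yes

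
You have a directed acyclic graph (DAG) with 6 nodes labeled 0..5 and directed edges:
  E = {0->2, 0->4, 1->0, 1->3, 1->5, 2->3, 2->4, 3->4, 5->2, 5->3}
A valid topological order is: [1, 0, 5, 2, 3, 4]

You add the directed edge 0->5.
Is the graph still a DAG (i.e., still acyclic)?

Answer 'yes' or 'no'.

Given toposort: [1, 0, 5, 2, 3, 4]
Position of 0: index 1; position of 5: index 2
New edge 0->5: forward
Forward edge: respects the existing order. Still a DAG, same toposort still valid.
Still a DAG? yes

Answer: yes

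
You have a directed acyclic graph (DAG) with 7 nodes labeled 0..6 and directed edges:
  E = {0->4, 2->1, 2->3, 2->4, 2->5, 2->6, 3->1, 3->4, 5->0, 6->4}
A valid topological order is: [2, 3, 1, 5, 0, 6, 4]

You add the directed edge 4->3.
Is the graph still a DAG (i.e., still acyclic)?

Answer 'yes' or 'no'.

Answer: no

Derivation:
Given toposort: [2, 3, 1, 5, 0, 6, 4]
Position of 4: index 6; position of 3: index 1
New edge 4->3: backward (u after v in old order)
Backward edge: old toposort is now invalid. Check if this creates a cycle.
Does 3 already reach 4? Reachable from 3: [1, 3, 4]. YES -> cycle!
Still a DAG? no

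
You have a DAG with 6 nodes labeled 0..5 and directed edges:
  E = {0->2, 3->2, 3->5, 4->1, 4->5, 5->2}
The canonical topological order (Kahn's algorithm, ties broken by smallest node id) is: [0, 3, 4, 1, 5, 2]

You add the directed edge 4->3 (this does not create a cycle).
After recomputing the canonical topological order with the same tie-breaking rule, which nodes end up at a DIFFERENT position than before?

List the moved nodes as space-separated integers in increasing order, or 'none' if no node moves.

Old toposort: [0, 3, 4, 1, 5, 2]
Added edge 4->3
Recompute Kahn (smallest-id tiebreak):
  initial in-degrees: [0, 1, 3, 1, 0, 2]
  ready (indeg=0): [0, 4]
  pop 0: indeg[2]->2 | ready=[4] | order so far=[0]
  pop 4: indeg[1]->0; indeg[3]->0; indeg[5]->1 | ready=[1, 3] | order so far=[0, 4]
  pop 1: no out-edges | ready=[3] | order so far=[0, 4, 1]
  pop 3: indeg[2]->1; indeg[5]->0 | ready=[5] | order so far=[0, 4, 1, 3]
  pop 5: indeg[2]->0 | ready=[2] | order so far=[0, 4, 1, 3, 5]
  pop 2: no out-edges | ready=[] | order so far=[0, 4, 1, 3, 5, 2]
New canonical toposort: [0, 4, 1, 3, 5, 2]
Compare positions:
  Node 0: index 0 -> 0 (same)
  Node 1: index 3 -> 2 (moved)
  Node 2: index 5 -> 5 (same)
  Node 3: index 1 -> 3 (moved)
  Node 4: index 2 -> 1 (moved)
  Node 5: index 4 -> 4 (same)
Nodes that changed position: 1 3 4

Answer: 1 3 4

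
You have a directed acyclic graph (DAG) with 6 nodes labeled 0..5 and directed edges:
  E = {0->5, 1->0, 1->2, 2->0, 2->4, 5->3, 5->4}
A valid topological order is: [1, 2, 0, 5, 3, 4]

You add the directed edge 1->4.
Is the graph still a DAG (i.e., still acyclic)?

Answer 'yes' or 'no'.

Answer: yes

Derivation:
Given toposort: [1, 2, 0, 5, 3, 4]
Position of 1: index 0; position of 4: index 5
New edge 1->4: forward
Forward edge: respects the existing order. Still a DAG, same toposort still valid.
Still a DAG? yes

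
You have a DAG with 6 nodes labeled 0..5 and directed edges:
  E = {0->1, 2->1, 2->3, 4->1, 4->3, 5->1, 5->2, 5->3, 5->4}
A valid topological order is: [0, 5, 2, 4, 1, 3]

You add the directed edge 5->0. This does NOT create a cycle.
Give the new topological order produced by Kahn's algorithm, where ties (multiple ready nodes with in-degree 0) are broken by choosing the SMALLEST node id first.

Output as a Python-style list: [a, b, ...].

Old toposort: [0, 5, 2, 4, 1, 3]
Added edge: 5->0
Position of 5 (1) > position of 0 (0). Must reorder: 5 must now come before 0.
Run Kahn's algorithm (break ties by smallest node id):
  initial in-degrees: [1, 4, 1, 3, 1, 0]
  ready (indeg=0): [5]
  pop 5: indeg[0]->0; indeg[1]->3; indeg[2]->0; indeg[3]->2; indeg[4]->0 | ready=[0, 2, 4] | order so far=[5]
  pop 0: indeg[1]->2 | ready=[2, 4] | order so far=[5, 0]
  pop 2: indeg[1]->1; indeg[3]->1 | ready=[4] | order so far=[5, 0, 2]
  pop 4: indeg[1]->0; indeg[3]->0 | ready=[1, 3] | order so far=[5, 0, 2, 4]
  pop 1: no out-edges | ready=[3] | order so far=[5, 0, 2, 4, 1]
  pop 3: no out-edges | ready=[] | order so far=[5, 0, 2, 4, 1, 3]
  Result: [5, 0, 2, 4, 1, 3]

Answer: [5, 0, 2, 4, 1, 3]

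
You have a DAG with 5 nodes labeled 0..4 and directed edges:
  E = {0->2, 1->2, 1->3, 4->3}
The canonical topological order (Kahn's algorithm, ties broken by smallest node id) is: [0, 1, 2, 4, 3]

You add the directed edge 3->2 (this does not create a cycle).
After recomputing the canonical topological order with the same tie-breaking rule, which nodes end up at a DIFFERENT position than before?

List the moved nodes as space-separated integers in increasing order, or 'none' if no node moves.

Answer: 2 3 4

Derivation:
Old toposort: [0, 1, 2, 4, 3]
Added edge 3->2
Recompute Kahn (smallest-id tiebreak):
  initial in-degrees: [0, 0, 3, 2, 0]
  ready (indeg=0): [0, 1, 4]
  pop 0: indeg[2]->2 | ready=[1, 4] | order so far=[0]
  pop 1: indeg[2]->1; indeg[3]->1 | ready=[4] | order so far=[0, 1]
  pop 4: indeg[3]->0 | ready=[3] | order so far=[0, 1, 4]
  pop 3: indeg[2]->0 | ready=[2] | order so far=[0, 1, 4, 3]
  pop 2: no out-edges | ready=[] | order so far=[0, 1, 4, 3, 2]
New canonical toposort: [0, 1, 4, 3, 2]
Compare positions:
  Node 0: index 0 -> 0 (same)
  Node 1: index 1 -> 1 (same)
  Node 2: index 2 -> 4 (moved)
  Node 3: index 4 -> 3 (moved)
  Node 4: index 3 -> 2 (moved)
Nodes that changed position: 2 3 4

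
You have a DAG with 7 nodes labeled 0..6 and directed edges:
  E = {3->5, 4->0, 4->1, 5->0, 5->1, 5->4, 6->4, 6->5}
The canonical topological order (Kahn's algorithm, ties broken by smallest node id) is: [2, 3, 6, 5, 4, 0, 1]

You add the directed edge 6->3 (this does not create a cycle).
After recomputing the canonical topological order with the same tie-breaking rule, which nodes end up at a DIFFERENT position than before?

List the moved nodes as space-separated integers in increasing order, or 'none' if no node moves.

Old toposort: [2, 3, 6, 5, 4, 0, 1]
Added edge 6->3
Recompute Kahn (smallest-id tiebreak):
  initial in-degrees: [2, 2, 0, 1, 2, 2, 0]
  ready (indeg=0): [2, 6]
  pop 2: no out-edges | ready=[6] | order so far=[2]
  pop 6: indeg[3]->0; indeg[4]->1; indeg[5]->1 | ready=[3] | order so far=[2, 6]
  pop 3: indeg[5]->0 | ready=[5] | order so far=[2, 6, 3]
  pop 5: indeg[0]->1; indeg[1]->1; indeg[4]->0 | ready=[4] | order so far=[2, 6, 3, 5]
  pop 4: indeg[0]->0; indeg[1]->0 | ready=[0, 1] | order so far=[2, 6, 3, 5, 4]
  pop 0: no out-edges | ready=[1] | order so far=[2, 6, 3, 5, 4, 0]
  pop 1: no out-edges | ready=[] | order so far=[2, 6, 3, 5, 4, 0, 1]
New canonical toposort: [2, 6, 3, 5, 4, 0, 1]
Compare positions:
  Node 0: index 5 -> 5 (same)
  Node 1: index 6 -> 6 (same)
  Node 2: index 0 -> 0 (same)
  Node 3: index 1 -> 2 (moved)
  Node 4: index 4 -> 4 (same)
  Node 5: index 3 -> 3 (same)
  Node 6: index 2 -> 1 (moved)
Nodes that changed position: 3 6

Answer: 3 6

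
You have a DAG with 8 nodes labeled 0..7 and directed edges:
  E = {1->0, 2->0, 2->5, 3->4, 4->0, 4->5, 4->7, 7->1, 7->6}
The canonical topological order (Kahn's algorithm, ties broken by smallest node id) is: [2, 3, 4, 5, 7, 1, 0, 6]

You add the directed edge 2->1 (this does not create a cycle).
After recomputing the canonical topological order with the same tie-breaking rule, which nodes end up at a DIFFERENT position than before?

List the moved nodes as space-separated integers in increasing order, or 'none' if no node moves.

Old toposort: [2, 3, 4, 5, 7, 1, 0, 6]
Added edge 2->1
Recompute Kahn (smallest-id tiebreak):
  initial in-degrees: [3, 2, 0, 0, 1, 2, 1, 1]
  ready (indeg=0): [2, 3]
  pop 2: indeg[0]->2; indeg[1]->1; indeg[5]->1 | ready=[3] | order so far=[2]
  pop 3: indeg[4]->0 | ready=[4] | order so far=[2, 3]
  pop 4: indeg[0]->1; indeg[5]->0; indeg[7]->0 | ready=[5, 7] | order so far=[2, 3, 4]
  pop 5: no out-edges | ready=[7] | order so far=[2, 3, 4, 5]
  pop 7: indeg[1]->0; indeg[6]->0 | ready=[1, 6] | order so far=[2, 3, 4, 5, 7]
  pop 1: indeg[0]->0 | ready=[0, 6] | order so far=[2, 3, 4, 5, 7, 1]
  pop 0: no out-edges | ready=[6] | order so far=[2, 3, 4, 5, 7, 1, 0]
  pop 6: no out-edges | ready=[] | order so far=[2, 3, 4, 5, 7, 1, 0, 6]
New canonical toposort: [2, 3, 4, 5, 7, 1, 0, 6]
Compare positions:
  Node 0: index 6 -> 6 (same)
  Node 1: index 5 -> 5 (same)
  Node 2: index 0 -> 0 (same)
  Node 3: index 1 -> 1 (same)
  Node 4: index 2 -> 2 (same)
  Node 5: index 3 -> 3 (same)
  Node 6: index 7 -> 7 (same)
  Node 7: index 4 -> 4 (same)
Nodes that changed position: none

Answer: none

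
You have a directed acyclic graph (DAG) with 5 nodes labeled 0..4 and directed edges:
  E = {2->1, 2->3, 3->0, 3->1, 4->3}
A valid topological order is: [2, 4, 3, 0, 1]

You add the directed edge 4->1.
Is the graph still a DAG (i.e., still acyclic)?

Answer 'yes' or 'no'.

Answer: yes

Derivation:
Given toposort: [2, 4, 3, 0, 1]
Position of 4: index 1; position of 1: index 4
New edge 4->1: forward
Forward edge: respects the existing order. Still a DAG, same toposort still valid.
Still a DAG? yes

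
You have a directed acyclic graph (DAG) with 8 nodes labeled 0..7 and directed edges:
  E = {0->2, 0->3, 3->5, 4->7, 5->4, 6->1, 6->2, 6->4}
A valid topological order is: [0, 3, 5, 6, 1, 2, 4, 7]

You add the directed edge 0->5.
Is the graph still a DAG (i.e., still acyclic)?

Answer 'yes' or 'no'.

Given toposort: [0, 3, 5, 6, 1, 2, 4, 7]
Position of 0: index 0; position of 5: index 2
New edge 0->5: forward
Forward edge: respects the existing order. Still a DAG, same toposort still valid.
Still a DAG? yes

Answer: yes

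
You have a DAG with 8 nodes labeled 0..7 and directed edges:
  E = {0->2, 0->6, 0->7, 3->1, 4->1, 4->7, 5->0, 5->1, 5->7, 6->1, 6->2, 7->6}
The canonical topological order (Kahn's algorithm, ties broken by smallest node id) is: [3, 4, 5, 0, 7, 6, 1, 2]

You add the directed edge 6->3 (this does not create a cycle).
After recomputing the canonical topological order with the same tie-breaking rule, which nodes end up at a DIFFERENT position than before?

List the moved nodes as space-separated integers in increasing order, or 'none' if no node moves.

Old toposort: [3, 4, 5, 0, 7, 6, 1, 2]
Added edge 6->3
Recompute Kahn (smallest-id tiebreak):
  initial in-degrees: [1, 4, 2, 1, 0, 0, 2, 3]
  ready (indeg=0): [4, 5]
  pop 4: indeg[1]->3; indeg[7]->2 | ready=[5] | order so far=[4]
  pop 5: indeg[0]->0; indeg[1]->2; indeg[7]->1 | ready=[0] | order so far=[4, 5]
  pop 0: indeg[2]->1; indeg[6]->1; indeg[7]->0 | ready=[7] | order so far=[4, 5, 0]
  pop 7: indeg[6]->0 | ready=[6] | order so far=[4, 5, 0, 7]
  pop 6: indeg[1]->1; indeg[2]->0; indeg[3]->0 | ready=[2, 3] | order so far=[4, 5, 0, 7, 6]
  pop 2: no out-edges | ready=[3] | order so far=[4, 5, 0, 7, 6, 2]
  pop 3: indeg[1]->0 | ready=[1] | order so far=[4, 5, 0, 7, 6, 2, 3]
  pop 1: no out-edges | ready=[] | order so far=[4, 5, 0, 7, 6, 2, 3, 1]
New canonical toposort: [4, 5, 0, 7, 6, 2, 3, 1]
Compare positions:
  Node 0: index 3 -> 2 (moved)
  Node 1: index 6 -> 7 (moved)
  Node 2: index 7 -> 5 (moved)
  Node 3: index 0 -> 6 (moved)
  Node 4: index 1 -> 0 (moved)
  Node 5: index 2 -> 1 (moved)
  Node 6: index 5 -> 4 (moved)
  Node 7: index 4 -> 3 (moved)
Nodes that changed position: 0 1 2 3 4 5 6 7

Answer: 0 1 2 3 4 5 6 7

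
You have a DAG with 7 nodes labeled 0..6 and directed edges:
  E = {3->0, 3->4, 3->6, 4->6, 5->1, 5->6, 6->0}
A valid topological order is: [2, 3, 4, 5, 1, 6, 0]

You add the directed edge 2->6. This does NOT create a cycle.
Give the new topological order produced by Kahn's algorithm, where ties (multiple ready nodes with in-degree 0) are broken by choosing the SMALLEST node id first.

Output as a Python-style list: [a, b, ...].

Old toposort: [2, 3, 4, 5, 1, 6, 0]
Added edge: 2->6
Position of 2 (0) < position of 6 (5). Old order still valid.
Run Kahn's algorithm (break ties by smallest node id):
  initial in-degrees: [2, 1, 0, 0, 1, 0, 4]
  ready (indeg=0): [2, 3, 5]
  pop 2: indeg[6]->3 | ready=[3, 5] | order so far=[2]
  pop 3: indeg[0]->1; indeg[4]->0; indeg[6]->2 | ready=[4, 5] | order so far=[2, 3]
  pop 4: indeg[6]->1 | ready=[5] | order so far=[2, 3, 4]
  pop 5: indeg[1]->0; indeg[6]->0 | ready=[1, 6] | order so far=[2, 3, 4, 5]
  pop 1: no out-edges | ready=[6] | order so far=[2, 3, 4, 5, 1]
  pop 6: indeg[0]->0 | ready=[0] | order so far=[2, 3, 4, 5, 1, 6]
  pop 0: no out-edges | ready=[] | order so far=[2, 3, 4, 5, 1, 6, 0]
  Result: [2, 3, 4, 5, 1, 6, 0]

Answer: [2, 3, 4, 5, 1, 6, 0]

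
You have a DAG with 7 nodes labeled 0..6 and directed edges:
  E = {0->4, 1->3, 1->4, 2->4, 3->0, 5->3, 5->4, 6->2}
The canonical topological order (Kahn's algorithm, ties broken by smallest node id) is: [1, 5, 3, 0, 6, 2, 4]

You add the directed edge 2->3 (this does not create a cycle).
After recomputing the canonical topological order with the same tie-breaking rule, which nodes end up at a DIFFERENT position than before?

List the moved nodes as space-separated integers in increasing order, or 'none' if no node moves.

Answer: 0 2 3 6

Derivation:
Old toposort: [1, 5, 3, 0, 6, 2, 4]
Added edge 2->3
Recompute Kahn (smallest-id tiebreak):
  initial in-degrees: [1, 0, 1, 3, 4, 0, 0]
  ready (indeg=0): [1, 5, 6]
  pop 1: indeg[3]->2; indeg[4]->3 | ready=[5, 6] | order so far=[1]
  pop 5: indeg[3]->1; indeg[4]->2 | ready=[6] | order so far=[1, 5]
  pop 6: indeg[2]->0 | ready=[2] | order so far=[1, 5, 6]
  pop 2: indeg[3]->0; indeg[4]->1 | ready=[3] | order so far=[1, 5, 6, 2]
  pop 3: indeg[0]->0 | ready=[0] | order so far=[1, 5, 6, 2, 3]
  pop 0: indeg[4]->0 | ready=[4] | order so far=[1, 5, 6, 2, 3, 0]
  pop 4: no out-edges | ready=[] | order so far=[1, 5, 6, 2, 3, 0, 4]
New canonical toposort: [1, 5, 6, 2, 3, 0, 4]
Compare positions:
  Node 0: index 3 -> 5 (moved)
  Node 1: index 0 -> 0 (same)
  Node 2: index 5 -> 3 (moved)
  Node 3: index 2 -> 4 (moved)
  Node 4: index 6 -> 6 (same)
  Node 5: index 1 -> 1 (same)
  Node 6: index 4 -> 2 (moved)
Nodes that changed position: 0 2 3 6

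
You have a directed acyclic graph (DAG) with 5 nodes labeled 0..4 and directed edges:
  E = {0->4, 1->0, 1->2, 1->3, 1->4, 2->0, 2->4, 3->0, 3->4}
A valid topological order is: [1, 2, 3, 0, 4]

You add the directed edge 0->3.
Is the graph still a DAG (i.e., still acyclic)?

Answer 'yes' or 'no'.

Given toposort: [1, 2, 3, 0, 4]
Position of 0: index 3; position of 3: index 2
New edge 0->3: backward (u after v in old order)
Backward edge: old toposort is now invalid. Check if this creates a cycle.
Does 3 already reach 0? Reachable from 3: [0, 3, 4]. YES -> cycle!
Still a DAG? no

Answer: no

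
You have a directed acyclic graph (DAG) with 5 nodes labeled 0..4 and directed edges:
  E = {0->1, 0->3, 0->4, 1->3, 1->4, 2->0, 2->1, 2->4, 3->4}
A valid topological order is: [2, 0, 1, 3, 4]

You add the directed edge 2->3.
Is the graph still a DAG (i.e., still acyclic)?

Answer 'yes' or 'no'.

Answer: yes

Derivation:
Given toposort: [2, 0, 1, 3, 4]
Position of 2: index 0; position of 3: index 3
New edge 2->3: forward
Forward edge: respects the existing order. Still a DAG, same toposort still valid.
Still a DAG? yes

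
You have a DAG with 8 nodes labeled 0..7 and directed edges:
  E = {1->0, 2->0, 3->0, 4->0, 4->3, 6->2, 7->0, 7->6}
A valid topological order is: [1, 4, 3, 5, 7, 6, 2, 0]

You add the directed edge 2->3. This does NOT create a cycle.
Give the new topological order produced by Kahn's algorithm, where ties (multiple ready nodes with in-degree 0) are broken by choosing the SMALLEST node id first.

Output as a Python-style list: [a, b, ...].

Old toposort: [1, 4, 3, 5, 7, 6, 2, 0]
Added edge: 2->3
Position of 2 (6) > position of 3 (2). Must reorder: 2 must now come before 3.
Run Kahn's algorithm (break ties by smallest node id):
  initial in-degrees: [5, 0, 1, 2, 0, 0, 1, 0]
  ready (indeg=0): [1, 4, 5, 7]
  pop 1: indeg[0]->4 | ready=[4, 5, 7] | order so far=[1]
  pop 4: indeg[0]->3; indeg[3]->1 | ready=[5, 7] | order so far=[1, 4]
  pop 5: no out-edges | ready=[7] | order so far=[1, 4, 5]
  pop 7: indeg[0]->2; indeg[6]->0 | ready=[6] | order so far=[1, 4, 5, 7]
  pop 6: indeg[2]->0 | ready=[2] | order so far=[1, 4, 5, 7, 6]
  pop 2: indeg[0]->1; indeg[3]->0 | ready=[3] | order so far=[1, 4, 5, 7, 6, 2]
  pop 3: indeg[0]->0 | ready=[0] | order so far=[1, 4, 5, 7, 6, 2, 3]
  pop 0: no out-edges | ready=[] | order so far=[1, 4, 5, 7, 6, 2, 3, 0]
  Result: [1, 4, 5, 7, 6, 2, 3, 0]

Answer: [1, 4, 5, 7, 6, 2, 3, 0]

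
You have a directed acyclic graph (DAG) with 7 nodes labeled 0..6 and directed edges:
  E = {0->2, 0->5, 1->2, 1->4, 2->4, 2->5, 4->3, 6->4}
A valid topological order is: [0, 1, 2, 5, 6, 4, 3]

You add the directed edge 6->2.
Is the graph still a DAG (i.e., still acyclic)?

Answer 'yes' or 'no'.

Given toposort: [0, 1, 2, 5, 6, 4, 3]
Position of 6: index 4; position of 2: index 2
New edge 6->2: backward (u after v in old order)
Backward edge: old toposort is now invalid. Check if this creates a cycle.
Does 2 already reach 6? Reachable from 2: [2, 3, 4, 5]. NO -> still a DAG (reorder needed).
Still a DAG? yes

Answer: yes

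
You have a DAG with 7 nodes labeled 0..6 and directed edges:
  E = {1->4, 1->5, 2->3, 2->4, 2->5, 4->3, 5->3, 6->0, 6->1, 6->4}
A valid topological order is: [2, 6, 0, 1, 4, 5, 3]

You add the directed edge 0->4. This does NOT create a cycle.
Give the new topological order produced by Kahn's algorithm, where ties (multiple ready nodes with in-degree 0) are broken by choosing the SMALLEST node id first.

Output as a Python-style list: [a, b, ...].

Old toposort: [2, 6, 0, 1, 4, 5, 3]
Added edge: 0->4
Position of 0 (2) < position of 4 (4). Old order still valid.
Run Kahn's algorithm (break ties by smallest node id):
  initial in-degrees: [1, 1, 0, 3, 4, 2, 0]
  ready (indeg=0): [2, 6]
  pop 2: indeg[3]->2; indeg[4]->3; indeg[5]->1 | ready=[6] | order so far=[2]
  pop 6: indeg[0]->0; indeg[1]->0; indeg[4]->2 | ready=[0, 1] | order so far=[2, 6]
  pop 0: indeg[4]->1 | ready=[1] | order so far=[2, 6, 0]
  pop 1: indeg[4]->0; indeg[5]->0 | ready=[4, 5] | order so far=[2, 6, 0, 1]
  pop 4: indeg[3]->1 | ready=[5] | order so far=[2, 6, 0, 1, 4]
  pop 5: indeg[3]->0 | ready=[3] | order so far=[2, 6, 0, 1, 4, 5]
  pop 3: no out-edges | ready=[] | order so far=[2, 6, 0, 1, 4, 5, 3]
  Result: [2, 6, 0, 1, 4, 5, 3]

Answer: [2, 6, 0, 1, 4, 5, 3]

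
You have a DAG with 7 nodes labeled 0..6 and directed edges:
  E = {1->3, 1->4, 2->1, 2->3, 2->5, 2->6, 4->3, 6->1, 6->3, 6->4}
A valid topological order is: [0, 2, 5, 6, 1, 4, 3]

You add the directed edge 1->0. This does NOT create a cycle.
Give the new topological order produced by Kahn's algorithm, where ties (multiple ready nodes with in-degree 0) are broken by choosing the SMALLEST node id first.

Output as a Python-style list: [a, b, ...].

Old toposort: [0, 2, 5, 6, 1, 4, 3]
Added edge: 1->0
Position of 1 (4) > position of 0 (0). Must reorder: 1 must now come before 0.
Run Kahn's algorithm (break ties by smallest node id):
  initial in-degrees: [1, 2, 0, 4, 2, 1, 1]
  ready (indeg=0): [2]
  pop 2: indeg[1]->1; indeg[3]->3; indeg[5]->0; indeg[6]->0 | ready=[5, 6] | order so far=[2]
  pop 5: no out-edges | ready=[6] | order so far=[2, 5]
  pop 6: indeg[1]->0; indeg[3]->2; indeg[4]->1 | ready=[1] | order so far=[2, 5, 6]
  pop 1: indeg[0]->0; indeg[3]->1; indeg[4]->0 | ready=[0, 4] | order so far=[2, 5, 6, 1]
  pop 0: no out-edges | ready=[4] | order so far=[2, 5, 6, 1, 0]
  pop 4: indeg[3]->0 | ready=[3] | order so far=[2, 5, 6, 1, 0, 4]
  pop 3: no out-edges | ready=[] | order so far=[2, 5, 6, 1, 0, 4, 3]
  Result: [2, 5, 6, 1, 0, 4, 3]

Answer: [2, 5, 6, 1, 0, 4, 3]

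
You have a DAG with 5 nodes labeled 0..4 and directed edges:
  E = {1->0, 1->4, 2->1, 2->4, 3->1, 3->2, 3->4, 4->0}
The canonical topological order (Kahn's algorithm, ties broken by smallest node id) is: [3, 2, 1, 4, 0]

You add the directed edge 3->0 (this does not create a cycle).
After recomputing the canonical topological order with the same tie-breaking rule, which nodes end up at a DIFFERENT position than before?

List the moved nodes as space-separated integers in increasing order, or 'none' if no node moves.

Old toposort: [3, 2, 1, 4, 0]
Added edge 3->0
Recompute Kahn (smallest-id tiebreak):
  initial in-degrees: [3, 2, 1, 0, 3]
  ready (indeg=0): [3]
  pop 3: indeg[0]->2; indeg[1]->1; indeg[2]->0; indeg[4]->2 | ready=[2] | order so far=[3]
  pop 2: indeg[1]->0; indeg[4]->1 | ready=[1] | order so far=[3, 2]
  pop 1: indeg[0]->1; indeg[4]->0 | ready=[4] | order so far=[3, 2, 1]
  pop 4: indeg[0]->0 | ready=[0] | order so far=[3, 2, 1, 4]
  pop 0: no out-edges | ready=[] | order so far=[3, 2, 1, 4, 0]
New canonical toposort: [3, 2, 1, 4, 0]
Compare positions:
  Node 0: index 4 -> 4 (same)
  Node 1: index 2 -> 2 (same)
  Node 2: index 1 -> 1 (same)
  Node 3: index 0 -> 0 (same)
  Node 4: index 3 -> 3 (same)
Nodes that changed position: none

Answer: none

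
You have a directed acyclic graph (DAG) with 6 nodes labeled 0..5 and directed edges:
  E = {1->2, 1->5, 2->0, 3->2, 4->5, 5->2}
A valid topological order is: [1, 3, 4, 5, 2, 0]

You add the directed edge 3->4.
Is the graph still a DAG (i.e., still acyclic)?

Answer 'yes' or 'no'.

Given toposort: [1, 3, 4, 5, 2, 0]
Position of 3: index 1; position of 4: index 2
New edge 3->4: forward
Forward edge: respects the existing order. Still a DAG, same toposort still valid.
Still a DAG? yes

Answer: yes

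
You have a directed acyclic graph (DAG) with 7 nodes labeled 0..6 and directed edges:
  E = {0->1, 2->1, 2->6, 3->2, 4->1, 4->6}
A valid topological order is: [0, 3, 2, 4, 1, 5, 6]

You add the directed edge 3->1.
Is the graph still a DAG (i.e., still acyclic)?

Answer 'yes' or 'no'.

Answer: yes

Derivation:
Given toposort: [0, 3, 2, 4, 1, 5, 6]
Position of 3: index 1; position of 1: index 4
New edge 3->1: forward
Forward edge: respects the existing order. Still a DAG, same toposort still valid.
Still a DAG? yes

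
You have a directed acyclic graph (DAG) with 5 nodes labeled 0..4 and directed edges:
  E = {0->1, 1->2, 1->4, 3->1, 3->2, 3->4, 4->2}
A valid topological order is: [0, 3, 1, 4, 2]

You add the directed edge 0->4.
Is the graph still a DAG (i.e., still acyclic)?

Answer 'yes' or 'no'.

Given toposort: [0, 3, 1, 4, 2]
Position of 0: index 0; position of 4: index 3
New edge 0->4: forward
Forward edge: respects the existing order. Still a DAG, same toposort still valid.
Still a DAG? yes

Answer: yes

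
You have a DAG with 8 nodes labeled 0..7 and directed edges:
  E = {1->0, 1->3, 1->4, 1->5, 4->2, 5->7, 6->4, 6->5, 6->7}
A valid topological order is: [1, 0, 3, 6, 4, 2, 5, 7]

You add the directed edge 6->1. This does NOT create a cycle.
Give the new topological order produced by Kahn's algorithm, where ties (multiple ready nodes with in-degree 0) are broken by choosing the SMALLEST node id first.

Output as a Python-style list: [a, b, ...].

Answer: [6, 1, 0, 3, 4, 2, 5, 7]

Derivation:
Old toposort: [1, 0, 3, 6, 4, 2, 5, 7]
Added edge: 6->1
Position of 6 (3) > position of 1 (0). Must reorder: 6 must now come before 1.
Run Kahn's algorithm (break ties by smallest node id):
  initial in-degrees: [1, 1, 1, 1, 2, 2, 0, 2]
  ready (indeg=0): [6]
  pop 6: indeg[1]->0; indeg[4]->1; indeg[5]->1; indeg[7]->1 | ready=[1] | order so far=[6]
  pop 1: indeg[0]->0; indeg[3]->0; indeg[4]->0; indeg[5]->0 | ready=[0, 3, 4, 5] | order so far=[6, 1]
  pop 0: no out-edges | ready=[3, 4, 5] | order so far=[6, 1, 0]
  pop 3: no out-edges | ready=[4, 5] | order so far=[6, 1, 0, 3]
  pop 4: indeg[2]->0 | ready=[2, 5] | order so far=[6, 1, 0, 3, 4]
  pop 2: no out-edges | ready=[5] | order so far=[6, 1, 0, 3, 4, 2]
  pop 5: indeg[7]->0 | ready=[7] | order so far=[6, 1, 0, 3, 4, 2, 5]
  pop 7: no out-edges | ready=[] | order so far=[6, 1, 0, 3, 4, 2, 5, 7]
  Result: [6, 1, 0, 3, 4, 2, 5, 7]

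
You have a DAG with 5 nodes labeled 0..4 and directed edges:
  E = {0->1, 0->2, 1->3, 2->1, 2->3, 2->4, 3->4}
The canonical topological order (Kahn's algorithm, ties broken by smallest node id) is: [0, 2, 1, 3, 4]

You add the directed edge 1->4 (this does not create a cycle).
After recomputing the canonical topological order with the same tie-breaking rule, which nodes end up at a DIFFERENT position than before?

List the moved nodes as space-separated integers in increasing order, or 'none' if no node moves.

Old toposort: [0, 2, 1, 3, 4]
Added edge 1->4
Recompute Kahn (smallest-id tiebreak):
  initial in-degrees: [0, 2, 1, 2, 3]
  ready (indeg=0): [0]
  pop 0: indeg[1]->1; indeg[2]->0 | ready=[2] | order so far=[0]
  pop 2: indeg[1]->0; indeg[3]->1; indeg[4]->2 | ready=[1] | order so far=[0, 2]
  pop 1: indeg[3]->0; indeg[4]->1 | ready=[3] | order so far=[0, 2, 1]
  pop 3: indeg[4]->0 | ready=[4] | order so far=[0, 2, 1, 3]
  pop 4: no out-edges | ready=[] | order so far=[0, 2, 1, 3, 4]
New canonical toposort: [0, 2, 1, 3, 4]
Compare positions:
  Node 0: index 0 -> 0 (same)
  Node 1: index 2 -> 2 (same)
  Node 2: index 1 -> 1 (same)
  Node 3: index 3 -> 3 (same)
  Node 4: index 4 -> 4 (same)
Nodes that changed position: none

Answer: none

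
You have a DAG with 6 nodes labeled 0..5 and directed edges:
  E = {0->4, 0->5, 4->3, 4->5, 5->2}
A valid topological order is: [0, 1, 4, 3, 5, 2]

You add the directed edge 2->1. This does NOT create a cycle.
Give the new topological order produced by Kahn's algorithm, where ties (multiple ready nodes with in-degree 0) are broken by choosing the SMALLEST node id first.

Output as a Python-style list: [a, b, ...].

Answer: [0, 4, 3, 5, 2, 1]

Derivation:
Old toposort: [0, 1, 4, 3, 5, 2]
Added edge: 2->1
Position of 2 (5) > position of 1 (1). Must reorder: 2 must now come before 1.
Run Kahn's algorithm (break ties by smallest node id):
  initial in-degrees: [0, 1, 1, 1, 1, 2]
  ready (indeg=0): [0]
  pop 0: indeg[4]->0; indeg[5]->1 | ready=[4] | order so far=[0]
  pop 4: indeg[3]->0; indeg[5]->0 | ready=[3, 5] | order so far=[0, 4]
  pop 3: no out-edges | ready=[5] | order so far=[0, 4, 3]
  pop 5: indeg[2]->0 | ready=[2] | order so far=[0, 4, 3, 5]
  pop 2: indeg[1]->0 | ready=[1] | order so far=[0, 4, 3, 5, 2]
  pop 1: no out-edges | ready=[] | order so far=[0, 4, 3, 5, 2, 1]
  Result: [0, 4, 3, 5, 2, 1]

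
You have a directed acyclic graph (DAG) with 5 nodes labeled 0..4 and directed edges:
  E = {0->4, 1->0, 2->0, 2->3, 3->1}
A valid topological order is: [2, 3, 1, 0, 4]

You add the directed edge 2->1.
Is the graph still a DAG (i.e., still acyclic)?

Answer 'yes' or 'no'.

Answer: yes

Derivation:
Given toposort: [2, 3, 1, 0, 4]
Position of 2: index 0; position of 1: index 2
New edge 2->1: forward
Forward edge: respects the existing order. Still a DAG, same toposort still valid.
Still a DAG? yes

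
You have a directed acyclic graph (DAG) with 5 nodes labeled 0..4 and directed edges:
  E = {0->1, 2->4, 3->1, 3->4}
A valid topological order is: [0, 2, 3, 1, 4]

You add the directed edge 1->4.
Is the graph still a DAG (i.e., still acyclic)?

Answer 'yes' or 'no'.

Answer: yes

Derivation:
Given toposort: [0, 2, 3, 1, 4]
Position of 1: index 3; position of 4: index 4
New edge 1->4: forward
Forward edge: respects the existing order. Still a DAG, same toposort still valid.
Still a DAG? yes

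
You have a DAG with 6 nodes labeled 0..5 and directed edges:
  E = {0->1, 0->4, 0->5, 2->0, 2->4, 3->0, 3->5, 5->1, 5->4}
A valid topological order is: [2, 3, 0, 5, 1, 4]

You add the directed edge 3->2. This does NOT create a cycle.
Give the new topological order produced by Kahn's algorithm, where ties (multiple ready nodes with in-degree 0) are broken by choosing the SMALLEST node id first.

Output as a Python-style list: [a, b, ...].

Answer: [3, 2, 0, 5, 1, 4]

Derivation:
Old toposort: [2, 3, 0, 5, 1, 4]
Added edge: 3->2
Position of 3 (1) > position of 2 (0). Must reorder: 3 must now come before 2.
Run Kahn's algorithm (break ties by smallest node id):
  initial in-degrees: [2, 2, 1, 0, 3, 2]
  ready (indeg=0): [3]
  pop 3: indeg[0]->1; indeg[2]->0; indeg[5]->1 | ready=[2] | order so far=[3]
  pop 2: indeg[0]->0; indeg[4]->2 | ready=[0] | order so far=[3, 2]
  pop 0: indeg[1]->1; indeg[4]->1; indeg[5]->0 | ready=[5] | order so far=[3, 2, 0]
  pop 5: indeg[1]->0; indeg[4]->0 | ready=[1, 4] | order so far=[3, 2, 0, 5]
  pop 1: no out-edges | ready=[4] | order so far=[3, 2, 0, 5, 1]
  pop 4: no out-edges | ready=[] | order so far=[3, 2, 0, 5, 1, 4]
  Result: [3, 2, 0, 5, 1, 4]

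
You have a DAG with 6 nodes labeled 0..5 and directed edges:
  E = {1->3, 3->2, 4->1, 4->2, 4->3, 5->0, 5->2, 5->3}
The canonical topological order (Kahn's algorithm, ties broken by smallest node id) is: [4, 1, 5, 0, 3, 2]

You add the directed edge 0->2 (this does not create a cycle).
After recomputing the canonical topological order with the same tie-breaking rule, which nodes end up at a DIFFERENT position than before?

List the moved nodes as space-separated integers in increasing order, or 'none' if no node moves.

Old toposort: [4, 1, 5, 0, 3, 2]
Added edge 0->2
Recompute Kahn (smallest-id tiebreak):
  initial in-degrees: [1, 1, 4, 3, 0, 0]
  ready (indeg=0): [4, 5]
  pop 4: indeg[1]->0; indeg[2]->3; indeg[3]->2 | ready=[1, 5] | order so far=[4]
  pop 1: indeg[3]->1 | ready=[5] | order so far=[4, 1]
  pop 5: indeg[0]->0; indeg[2]->2; indeg[3]->0 | ready=[0, 3] | order so far=[4, 1, 5]
  pop 0: indeg[2]->1 | ready=[3] | order so far=[4, 1, 5, 0]
  pop 3: indeg[2]->0 | ready=[2] | order so far=[4, 1, 5, 0, 3]
  pop 2: no out-edges | ready=[] | order so far=[4, 1, 5, 0, 3, 2]
New canonical toposort: [4, 1, 5, 0, 3, 2]
Compare positions:
  Node 0: index 3 -> 3 (same)
  Node 1: index 1 -> 1 (same)
  Node 2: index 5 -> 5 (same)
  Node 3: index 4 -> 4 (same)
  Node 4: index 0 -> 0 (same)
  Node 5: index 2 -> 2 (same)
Nodes that changed position: none

Answer: none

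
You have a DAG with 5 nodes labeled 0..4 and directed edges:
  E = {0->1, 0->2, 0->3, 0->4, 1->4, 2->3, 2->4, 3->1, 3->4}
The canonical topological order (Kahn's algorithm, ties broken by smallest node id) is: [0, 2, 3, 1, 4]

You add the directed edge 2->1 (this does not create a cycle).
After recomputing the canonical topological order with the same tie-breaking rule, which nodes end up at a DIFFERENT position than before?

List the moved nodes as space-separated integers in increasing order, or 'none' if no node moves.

Answer: none

Derivation:
Old toposort: [0, 2, 3, 1, 4]
Added edge 2->1
Recompute Kahn (smallest-id tiebreak):
  initial in-degrees: [0, 3, 1, 2, 4]
  ready (indeg=0): [0]
  pop 0: indeg[1]->2; indeg[2]->0; indeg[3]->1; indeg[4]->3 | ready=[2] | order so far=[0]
  pop 2: indeg[1]->1; indeg[3]->0; indeg[4]->2 | ready=[3] | order so far=[0, 2]
  pop 3: indeg[1]->0; indeg[4]->1 | ready=[1] | order so far=[0, 2, 3]
  pop 1: indeg[4]->0 | ready=[4] | order so far=[0, 2, 3, 1]
  pop 4: no out-edges | ready=[] | order so far=[0, 2, 3, 1, 4]
New canonical toposort: [0, 2, 3, 1, 4]
Compare positions:
  Node 0: index 0 -> 0 (same)
  Node 1: index 3 -> 3 (same)
  Node 2: index 1 -> 1 (same)
  Node 3: index 2 -> 2 (same)
  Node 4: index 4 -> 4 (same)
Nodes that changed position: none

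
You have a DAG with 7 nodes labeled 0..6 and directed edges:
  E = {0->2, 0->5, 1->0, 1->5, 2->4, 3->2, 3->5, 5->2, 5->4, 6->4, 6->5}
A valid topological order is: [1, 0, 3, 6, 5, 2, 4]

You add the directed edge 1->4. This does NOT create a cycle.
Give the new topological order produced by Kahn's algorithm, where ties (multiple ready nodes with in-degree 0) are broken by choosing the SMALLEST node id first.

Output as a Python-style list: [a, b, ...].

Answer: [1, 0, 3, 6, 5, 2, 4]

Derivation:
Old toposort: [1, 0, 3, 6, 5, 2, 4]
Added edge: 1->4
Position of 1 (0) < position of 4 (6). Old order still valid.
Run Kahn's algorithm (break ties by smallest node id):
  initial in-degrees: [1, 0, 3, 0, 4, 4, 0]
  ready (indeg=0): [1, 3, 6]
  pop 1: indeg[0]->0; indeg[4]->3; indeg[5]->3 | ready=[0, 3, 6] | order so far=[1]
  pop 0: indeg[2]->2; indeg[5]->2 | ready=[3, 6] | order so far=[1, 0]
  pop 3: indeg[2]->1; indeg[5]->1 | ready=[6] | order so far=[1, 0, 3]
  pop 6: indeg[4]->2; indeg[5]->0 | ready=[5] | order so far=[1, 0, 3, 6]
  pop 5: indeg[2]->0; indeg[4]->1 | ready=[2] | order so far=[1, 0, 3, 6, 5]
  pop 2: indeg[4]->0 | ready=[4] | order so far=[1, 0, 3, 6, 5, 2]
  pop 4: no out-edges | ready=[] | order so far=[1, 0, 3, 6, 5, 2, 4]
  Result: [1, 0, 3, 6, 5, 2, 4]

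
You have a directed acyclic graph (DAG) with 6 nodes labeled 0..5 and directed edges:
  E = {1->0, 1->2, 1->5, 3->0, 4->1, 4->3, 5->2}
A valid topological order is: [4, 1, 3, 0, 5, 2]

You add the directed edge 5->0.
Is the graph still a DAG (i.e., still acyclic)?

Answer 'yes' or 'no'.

Given toposort: [4, 1, 3, 0, 5, 2]
Position of 5: index 4; position of 0: index 3
New edge 5->0: backward (u after v in old order)
Backward edge: old toposort is now invalid. Check if this creates a cycle.
Does 0 already reach 5? Reachable from 0: [0]. NO -> still a DAG (reorder needed).
Still a DAG? yes

Answer: yes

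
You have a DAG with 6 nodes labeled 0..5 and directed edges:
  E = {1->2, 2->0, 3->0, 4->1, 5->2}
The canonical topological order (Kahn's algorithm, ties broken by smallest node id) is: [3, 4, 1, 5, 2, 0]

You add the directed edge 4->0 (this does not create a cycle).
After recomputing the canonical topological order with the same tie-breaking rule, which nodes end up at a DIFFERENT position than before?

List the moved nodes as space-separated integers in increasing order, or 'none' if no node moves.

Old toposort: [3, 4, 1, 5, 2, 0]
Added edge 4->0
Recompute Kahn (smallest-id tiebreak):
  initial in-degrees: [3, 1, 2, 0, 0, 0]
  ready (indeg=0): [3, 4, 5]
  pop 3: indeg[0]->2 | ready=[4, 5] | order so far=[3]
  pop 4: indeg[0]->1; indeg[1]->0 | ready=[1, 5] | order so far=[3, 4]
  pop 1: indeg[2]->1 | ready=[5] | order so far=[3, 4, 1]
  pop 5: indeg[2]->0 | ready=[2] | order so far=[3, 4, 1, 5]
  pop 2: indeg[0]->0 | ready=[0] | order so far=[3, 4, 1, 5, 2]
  pop 0: no out-edges | ready=[] | order so far=[3, 4, 1, 5, 2, 0]
New canonical toposort: [3, 4, 1, 5, 2, 0]
Compare positions:
  Node 0: index 5 -> 5 (same)
  Node 1: index 2 -> 2 (same)
  Node 2: index 4 -> 4 (same)
  Node 3: index 0 -> 0 (same)
  Node 4: index 1 -> 1 (same)
  Node 5: index 3 -> 3 (same)
Nodes that changed position: none

Answer: none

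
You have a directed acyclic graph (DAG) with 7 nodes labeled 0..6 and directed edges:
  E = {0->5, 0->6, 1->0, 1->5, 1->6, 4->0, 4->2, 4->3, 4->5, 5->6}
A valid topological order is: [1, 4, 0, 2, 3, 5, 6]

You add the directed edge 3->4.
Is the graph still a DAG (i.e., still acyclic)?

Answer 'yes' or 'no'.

Given toposort: [1, 4, 0, 2, 3, 5, 6]
Position of 3: index 4; position of 4: index 1
New edge 3->4: backward (u after v in old order)
Backward edge: old toposort is now invalid. Check if this creates a cycle.
Does 4 already reach 3? Reachable from 4: [0, 2, 3, 4, 5, 6]. YES -> cycle!
Still a DAG? no

Answer: no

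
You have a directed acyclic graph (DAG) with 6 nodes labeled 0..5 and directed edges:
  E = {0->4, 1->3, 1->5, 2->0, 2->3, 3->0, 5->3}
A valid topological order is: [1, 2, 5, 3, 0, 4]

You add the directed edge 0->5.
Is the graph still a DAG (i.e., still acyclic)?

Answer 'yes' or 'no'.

Answer: no

Derivation:
Given toposort: [1, 2, 5, 3, 0, 4]
Position of 0: index 4; position of 5: index 2
New edge 0->5: backward (u after v in old order)
Backward edge: old toposort is now invalid. Check if this creates a cycle.
Does 5 already reach 0? Reachable from 5: [0, 3, 4, 5]. YES -> cycle!
Still a DAG? no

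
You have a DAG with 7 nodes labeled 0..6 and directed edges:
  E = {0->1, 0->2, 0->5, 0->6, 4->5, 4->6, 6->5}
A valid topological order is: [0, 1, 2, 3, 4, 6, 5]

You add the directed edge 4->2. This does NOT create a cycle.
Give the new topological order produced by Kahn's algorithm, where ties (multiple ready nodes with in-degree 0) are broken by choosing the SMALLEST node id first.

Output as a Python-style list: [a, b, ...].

Old toposort: [0, 1, 2, 3, 4, 6, 5]
Added edge: 4->2
Position of 4 (4) > position of 2 (2). Must reorder: 4 must now come before 2.
Run Kahn's algorithm (break ties by smallest node id):
  initial in-degrees: [0, 1, 2, 0, 0, 3, 2]
  ready (indeg=0): [0, 3, 4]
  pop 0: indeg[1]->0; indeg[2]->1; indeg[5]->2; indeg[6]->1 | ready=[1, 3, 4] | order so far=[0]
  pop 1: no out-edges | ready=[3, 4] | order so far=[0, 1]
  pop 3: no out-edges | ready=[4] | order so far=[0, 1, 3]
  pop 4: indeg[2]->0; indeg[5]->1; indeg[6]->0 | ready=[2, 6] | order so far=[0, 1, 3, 4]
  pop 2: no out-edges | ready=[6] | order so far=[0, 1, 3, 4, 2]
  pop 6: indeg[5]->0 | ready=[5] | order so far=[0, 1, 3, 4, 2, 6]
  pop 5: no out-edges | ready=[] | order so far=[0, 1, 3, 4, 2, 6, 5]
  Result: [0, 1, 3, 4, 2, 6, 5]

Answer: [0, 1, 3, 4, 2, 6, 5]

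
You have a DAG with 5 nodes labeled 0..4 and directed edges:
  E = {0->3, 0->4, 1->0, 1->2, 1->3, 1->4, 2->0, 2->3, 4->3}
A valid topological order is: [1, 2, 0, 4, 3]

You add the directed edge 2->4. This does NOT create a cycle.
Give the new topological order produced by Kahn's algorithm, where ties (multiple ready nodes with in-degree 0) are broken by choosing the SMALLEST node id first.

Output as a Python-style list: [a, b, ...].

Old toposort: [1, 2, 0, 4, 3]
Added edge: 2->4
Position of 2 (1) < position of 4 (3). Old order still valid.
Run Kahn's algorithm (break ties by smallest node id):
  initial in-degrees: [2, 0, 1, 4, 3]
  ready (indeg=0): [1]
  pop 1: indeg[0]->1; indeg[2]->0; indeg[3]->3; indeg[4]->2 | ready=[2] | order so far=[1]
  pop 2: indeg[0]->0; indeg[3]->2; indeg[4]->1 | ready=[0] | order so far=[1, 2]
  pop 0: indeg[3]->1; indeg[4]->0 | ready=[4] | order so far=[1, 2, 0]
  pop 4: indeg[3]->0 | ready=[3] | order so far=[1, 2, 0, 4]
  pop 3: no out-edges | ready=[] | order so far=[1, 2, 0, 4, 3]
  Result: [1, 2, 0, 4, 3]

Answer: [1, 2, 0, 4, 3]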